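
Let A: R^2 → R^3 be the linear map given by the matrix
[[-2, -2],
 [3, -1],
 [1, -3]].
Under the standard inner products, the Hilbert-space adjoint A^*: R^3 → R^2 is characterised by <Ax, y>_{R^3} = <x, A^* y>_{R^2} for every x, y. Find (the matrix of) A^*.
A^* = A^T =
[[-2, 3, 1],
 [-2, -1, -3]]

For real matrices with standard dot products, the defining identity <Ax, y> = <x, A^* y> gives (Ax)^T y = x^T (A^*) y, i.e. x^T A^T y = x^T (A^*) y. Since this holds for all x, y, we must have A^* = A^T. Therefore
A^* =
[[-2, 3, 1],
 [-2, -1, -3]].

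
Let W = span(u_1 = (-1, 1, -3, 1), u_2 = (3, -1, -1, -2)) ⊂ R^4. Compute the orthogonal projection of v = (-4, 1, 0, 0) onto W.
proj_W(v) = (-51/19, 59/57, 11/57, 106/57)

Set up U = [u_1 | ... | u_2] ∈ R^(4×2). The projector onto W = col(U) is P = U (U^T U)^(-1) U^T.
Compute U^T U =
  [12, -3]
  [-3, 15],
and U^T v = (5, -13).
Solve U^T U · c = U^T v for the coefficients: c = (4/19, -47/57). The projection is proj_W(v) = U c.
Check: (v - proj_W(v)) · u_1 = 0  (should be 0).
Check: (v - proj_W(v)) · u_2 = 0  (should be 0).
Result: proj_W(v) = (-51/19, 59/57, 11/57, 106/57).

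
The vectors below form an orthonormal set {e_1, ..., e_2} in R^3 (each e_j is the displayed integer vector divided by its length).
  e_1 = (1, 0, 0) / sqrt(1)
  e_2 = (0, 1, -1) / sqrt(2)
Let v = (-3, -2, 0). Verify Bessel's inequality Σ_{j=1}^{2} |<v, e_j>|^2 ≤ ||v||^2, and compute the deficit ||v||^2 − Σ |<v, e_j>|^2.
Σ |<v, e_j>|^2 = 11; ||v||^2 = 13; deficit = 2

Write each e_j = u_j / sqrt(<u_j, u_j>) where u_j is the displayed integer vector. Then <v, e_j> = <v, u_j> / sqrt(<u_j, u_j>), so |<v, e_j>|^2 = <v, u_j>^2 / <u_j, u_j>.
Coefficients: <v, e_1> = -3/sqrt(1), <v, e_2> = -2/sqrt(2).
Square and sum: Σ |<v, e_j>|^2 = 11.
Compute ||v||^2 = v·v = 13.
Deficit = 13 − 11 = 2 ≥ 0, confirming Bessel's inequality. (The deficit equals ||v − Σ <v,e_j> e_j||^2, the squared distance from v to span{e_j}.)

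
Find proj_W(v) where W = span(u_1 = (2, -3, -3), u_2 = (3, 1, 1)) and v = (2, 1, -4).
proj_W(v) = (2, -3/2, -3/2)

Set up U = [u_1 | ... | u_2] ∈ R^(3×2). The projector onto W = col(U) is P = U (U^T U)^(-1) U^T.
Compute U^T U =
  [22, 0]
  [0, 11],
and U^T v = (13, 3).
Solve U^T U · c = U^T v for the coefficients: c = (13/22, 3/11). The projection is proj_W(v) = U c.
Check: (v - proj_W(v)) · u_1 = 0  (should be 0).
Check: (v - proj_W(v)) · u_2 = 0  (should be 0).
Result: proj_W(v) = (2, -3/2, -3/2).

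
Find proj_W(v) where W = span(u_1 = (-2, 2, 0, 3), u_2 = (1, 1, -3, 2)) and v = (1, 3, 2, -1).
proj_W(v) = (-152/219, 4/219, 74/73, -31/219)

Set up U = [u_1 | ... | u_2] ∈ R^(4×2). The projector onto W = col(U) is P = U (U^T U)^(-1) U^T.
Compute U^T U =
  [17, 6]
  [6, 15],
and U^T v = (1, -4).
Solve U^T U · c = U^T v for the coefficients: c = (13/73, -74/219). The projection is proj_W(v) = U c.
Check: (v - proj_W(v)) · u_1 = 0  (should be 0).
Check: (v - proj_W(v)) · u_2 = 0  (should be 0).
Result: proj_W(v) = (-152/219, 4/219, 74/73, -31/219).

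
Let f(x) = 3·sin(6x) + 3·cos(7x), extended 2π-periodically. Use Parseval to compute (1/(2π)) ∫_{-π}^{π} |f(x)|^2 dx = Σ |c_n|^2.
Σ |c_n|^2 = 9

Expand |f|^2 and use orthogonality of {sin(nx), cos(mx)} on [-π, π]:
  ∫_{-π}^{π} sin(nx)^2 dx = π, ∫ cos(mx)^2 dx = π, and cross terms integrate to 0.
So ∫_{-π}^{π} f(x)^2 dx = 3^2 · π + 3^2 · π = (9 + 9)π.
Divide by 2π: (9 + 9)/2 = 9.
By Parseval, this equals Σ |c_n|^2.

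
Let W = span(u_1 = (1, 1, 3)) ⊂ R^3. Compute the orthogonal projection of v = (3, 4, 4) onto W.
proj_W(v) = (19/11, 19/11, 57/11)

Set up U = [u_1 | ... | u_1] ∈ R^(3×1). The projector onto W = col(U) is P = U (U^T U)^(-1) U^T.
Compute U^T U =
  [11],
and U^T v = (19).
Solve U^T U · c = U^T v for the coefficients: c = (19/11). The projection is proj_W(v) = U c.
Check: (v - proj_W(v)) · u_1 = 0  (should be 0).
Result: proj_W(v) = (19/11, 19/11, 57/11).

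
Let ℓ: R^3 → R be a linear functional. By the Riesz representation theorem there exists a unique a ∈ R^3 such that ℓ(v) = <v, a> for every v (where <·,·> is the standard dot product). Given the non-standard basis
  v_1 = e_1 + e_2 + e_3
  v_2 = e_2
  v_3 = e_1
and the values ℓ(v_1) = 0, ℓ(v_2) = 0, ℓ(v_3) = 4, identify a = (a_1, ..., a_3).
a = (4, 0, -4)

Write a = (a_1, ..., a_3) in the standard basis. For each basis vector v_i, ℓ(v_i) = <v_i, a> is a linear equation in the a_j's. Collect the n equations into a matrix system V a = ℓ, where row i of V is v_i (expressed in the standard basis). Since V is invertible (lower-triangular with 1s on the diagonal, up to permutation), solve by back-substitution:
  V =
[[1, 1, 1],
 [0, 1, 0],
 [1, 0, 0]]
  V a = (0, 0, 4)
Solving gives a = (4, 0, -4).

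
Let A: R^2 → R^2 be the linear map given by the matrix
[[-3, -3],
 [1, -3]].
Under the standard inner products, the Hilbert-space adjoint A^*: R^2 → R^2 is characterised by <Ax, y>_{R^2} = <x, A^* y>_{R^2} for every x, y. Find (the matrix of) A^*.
A^* = A^T =
[[-3, 1],
 [-3, -3]]

For real matrices with standard dot products, the defining identity <Ax, y> = <x, A^* y> gives (Ax)^T y = x^T (A^*) y, i.e. x^T A^T y = x^T (A^*) y. Since this holds for all x, y, we must have A^* = A^T. Therefore
A^* =
[[-3, 1],
 [-3, -3]].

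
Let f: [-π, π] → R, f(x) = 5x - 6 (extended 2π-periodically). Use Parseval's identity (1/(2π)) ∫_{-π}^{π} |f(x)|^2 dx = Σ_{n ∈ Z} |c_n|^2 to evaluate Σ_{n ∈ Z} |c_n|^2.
Σ |c_n|^2 = 25π^2/3 + 36

Expand and integrate term by term over [-π, π]:
  ∫ (5x)^2 dx = 25·(2π^3/3); ∫ 2·5·(-6)·x dx = 0 (odd integrand); ∫ (-6)^2 dx = 36·2π.
So (1/(2π)) ∫_{-π}^{π} (5x - 6)^2 dx = 25π^2/3 + 36 = 25π^2/3 + 36.
Parseval ⇒ Σ |c_n|^2 = 25π^2/3 + 36.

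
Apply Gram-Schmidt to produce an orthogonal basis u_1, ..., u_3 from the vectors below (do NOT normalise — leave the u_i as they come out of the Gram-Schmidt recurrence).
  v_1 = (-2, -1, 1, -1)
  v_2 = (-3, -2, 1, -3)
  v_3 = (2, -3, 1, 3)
Orthogonal basis:
  u_1 = (-2, -1, 1, -1)
  u_2 = (3/7, -2/7, -5/7, -9/7)
  u_3 = (28/17, -64/17, 10/17, 18/17)

Apply the Gram-Schmidt recurrence
  u_1 = v_1
  u_i = v_i − Σ_{j<i} ((v_i · u_j) / (u_j · u_j)) · u_j.

Step by step this gives:
  u_1 = (-2, -1, 1, -1)
  u_2 = (3/7, -2/7, -5/7, -9/7)
  u_3 = (28/17, -64/17, 10/17, 18/17)

Orthogonality check:
  u_2 · u_1 = 0 (should be 0)
  u_3 · u_1 = 0 (should be 0)
  u_3 · u_2 = 0 (should be 0)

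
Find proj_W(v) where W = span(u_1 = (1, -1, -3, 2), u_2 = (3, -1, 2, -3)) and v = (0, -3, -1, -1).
proj_W(v) = (400/281, -216/281, -188/281, -28/281)

Set up U = [u_1 | ... | u_2] ∈ R^(4×2). The projector onto W = col(U) is P = U (U^T U)^(-1) U^T.
Compute U^T U =
  [15, -8]
  [-8, 23],
and U^T v = (4, 4).
Solve U^T U · c = U^T v for the coefficients: c = (124/281, 92/281). The projection is proj_W(v) = U c.
Check: (v - proj_W(v)) · u_1 = 0  (should be 0).
Check: (v - proj_W(v)) · u_2 = 0  (should be 0).
Result: proj_W(v) = (400/281, -216/281, -188/281, -28/281).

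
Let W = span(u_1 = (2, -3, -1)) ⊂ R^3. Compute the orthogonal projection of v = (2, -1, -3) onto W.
proj_W(v) = (10/7, -15/7, -5/7)

Set up U = [u_1 | ... | u_1] ∈ R^(3×1). The projector onto W = col(U) is P = U (U^T U)^(-1) U^T.
Compute U^T U =
  [14],
and U^T v = (10).
Solve U^T U · c = U^T v for the coefficients: c = (5/7). The projection is proj_W(v) = U c.
Check: (v - proj_W(v)) · u_1 = 0  (should be 0).
Result: proj_W(v) = (10/7, -15/7, -5/7).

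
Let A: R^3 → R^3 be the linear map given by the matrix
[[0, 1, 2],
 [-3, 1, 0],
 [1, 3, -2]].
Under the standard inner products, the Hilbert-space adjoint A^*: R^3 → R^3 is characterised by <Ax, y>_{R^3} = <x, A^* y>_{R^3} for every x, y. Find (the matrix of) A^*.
A^* = A^T =
[[0, -3, 1],
 [1, 1, 3],
 [2, 0, -2]]

For real matrices with standard dot products, the defining identity <Ax, y> = <x, A^* y> gives (Ax)^T y = x^T (A^*) y, i.e. x^T A^T y = x^T (A^*) y. Since this holds for all x, y, we must have A^* = A^T. Therefore
A^* =
[[0, -3, 1],
 [1, 1, 3],
 [2, 0, -2]].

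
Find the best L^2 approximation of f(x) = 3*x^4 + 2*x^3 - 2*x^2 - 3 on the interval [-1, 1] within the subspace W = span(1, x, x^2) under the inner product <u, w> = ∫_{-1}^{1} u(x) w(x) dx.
g(x) = 4*x^2/7 + 6*x/5 - 114/35

The best approximation g ∈ W is the orthogonal projection of f onto W. Writing g = a_0 + a_1 x + a_2 x^2, the coefficients solve the normal equations G · a = b where
  G_{ij} = <φ_i, φ_j> and b_i = <f, φ_i>, with φ_0 = 1, φ_1 = x, φ_2 = x^2.
G =
  [2, 0, 2/3]
  [0, 2/3, 0]
  [2/3, 0, 2/5],
b = (-92/15, 4/5, -68/35).
Solving gives a_0 = -114/35, a_1 = 6/5, a_2 = 4/7, so
  g(x) = 4*x^2/7 + 6*x/5 - 114/35.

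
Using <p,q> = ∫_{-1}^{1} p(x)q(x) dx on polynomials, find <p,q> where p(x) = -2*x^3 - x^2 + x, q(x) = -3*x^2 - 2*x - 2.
<p,q> = 14/5

Expand the product: p(x)·q(x) = 6*x^5 + 7*x^4 + 3*x^3 - 2*x.
∫_{-1}^{1} of each monomial x^k gives [2/(k+1) if k even, 0 if k odd]. Integrating term-by-term (or equivalently evaluating the antiderivative F(x) = x^6 + 7*x^5/5 + 3*x^4/4 - x^2 at the endpoints):
  F(1) − F(−1) = 43/20 − (-13/20) = 14/5.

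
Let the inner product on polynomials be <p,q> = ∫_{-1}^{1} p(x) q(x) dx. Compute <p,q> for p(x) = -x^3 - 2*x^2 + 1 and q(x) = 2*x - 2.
<p,q> = -32/15

Expand the product: p(x)·q(x) = -2*x^4 - 2*x^3 + 4*x^2 + 2*x - 2.
∫_{-1}^{1} of each monomial x^k gives [2/(k+1) if k even, 0 if k odd]. Integrating term-by-term (or equivalently evaluating the antiderivative F(x) = -2*x^5/5 - x^4/2 + 4*x^3/3 + x^2 - 2*x at the endpoints):
  F(1) − F(−1) = -17/30 − (47/30) = -32/15.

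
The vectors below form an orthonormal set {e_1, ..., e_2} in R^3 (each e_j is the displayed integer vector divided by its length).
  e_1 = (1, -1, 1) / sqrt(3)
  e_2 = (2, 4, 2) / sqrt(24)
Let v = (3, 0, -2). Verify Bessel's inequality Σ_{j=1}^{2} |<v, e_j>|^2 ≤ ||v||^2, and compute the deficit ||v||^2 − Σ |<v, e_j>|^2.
Σ |<v, e_j>|^2 = 1/2; ||v||^2 = 13; deficit = 25/2

Write each e_j = u_j / sqrt(<u_j, u_j>) where u_j is the displayed integer vector. Then <v, e_j> = <v, u_j> / sqrt(<u_j, u_j>), so |<v, e_j>|^2 = <v, u_j>^2 / <u_j, u_j>.
Coefficients: <v, e_1> = 1/sqrt(3), <v, e_2> = 2/sqrt(24).
Square and sum: Σ |<v, e_j>|^2 = 1/2.
Compute ||v||^2 = v·v = 13.
Deficit = 13 − 1/2 = 25/2 ≥ 0, confirming Bessel's inequality. (The deficit equals ||v − Σ <v,e_j> e_j||^2, the squared distance from v to span{e_j}.)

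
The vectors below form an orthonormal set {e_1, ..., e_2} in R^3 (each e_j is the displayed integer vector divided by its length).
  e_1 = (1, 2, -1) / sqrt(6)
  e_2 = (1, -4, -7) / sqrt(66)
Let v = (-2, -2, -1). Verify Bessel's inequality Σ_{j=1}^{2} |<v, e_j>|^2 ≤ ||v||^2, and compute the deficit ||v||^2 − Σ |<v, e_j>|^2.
Σ |<v, e_j>|^2 = 74/11; ||v||^2 = 9; deficit = 25/11

Write each e_j = u_j / sqrt(<u_j, u_j>) where u_j is the displayed integer vector. Then <v, e_j> = <v, u_j> / sqrt(<u_j, u_j>), so |<v, e_j>|^2 = <v, u_j>^2 / <u_j, u_j>.
Coefficients: <v, e_1> = -5/sqrt(6), <v, e_2> = 13/sqrt(66).
Square and sum: Σ |<v, e_j>|^2 = 74/11.
Compute ||v||^2 = v·v = 9.
Deficit = 9 − 74/11 = 25/11 ≥ 0, confirming Bessel's inequality. (The deficit equals ||v − Σ <v,e_j> e_j||^2, the squared distance from v to span{e_j}.)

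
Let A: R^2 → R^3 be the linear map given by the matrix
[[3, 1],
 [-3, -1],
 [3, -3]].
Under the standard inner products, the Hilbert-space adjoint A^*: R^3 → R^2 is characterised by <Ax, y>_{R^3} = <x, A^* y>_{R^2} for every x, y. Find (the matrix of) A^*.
A^* = A^T =
[[3, -3, 3],
 [1, -1, -3]]

For real matrices with standard dot products, the defining identity <Ax, y> = <x, A^* y> gives (Ax)^T y = x^T (A^*) y, i.e. x^T A^T y = x^T (A^*) y. Since this holds for all x, y, we must have A^* = A^T. Therefore
A^* =
[[3, -3, 3],
 [1, -1, -3]].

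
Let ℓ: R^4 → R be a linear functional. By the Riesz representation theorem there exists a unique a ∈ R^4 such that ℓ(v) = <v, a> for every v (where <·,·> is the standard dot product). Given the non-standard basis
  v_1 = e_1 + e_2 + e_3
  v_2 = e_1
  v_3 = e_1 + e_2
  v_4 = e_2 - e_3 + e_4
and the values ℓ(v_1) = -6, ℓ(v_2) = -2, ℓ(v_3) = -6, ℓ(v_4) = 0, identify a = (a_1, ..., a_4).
a = (-2, -4, 0, 4)

Write a = (a_1, ..., a_4) in the standard basis. For each basis vector v_i, ℓ(v_i) = <v_i, a> is a linear equation in the a_j's. Collect the n equations into a matrix system V a = ℓ, where row i of V is v_i (expressed in the standard basis). Since V is invertible (lower-triangular with 1s on the diagonal, up to permutation), solve by back-substitution:
  V =
[[1, 1, 1, 0],
 [1, 0, 0, 0],
 [1, 1, 0, 0],
 [0, 1, -1, 1]]
  V a = (-6, -2, -6, 0)
Solving gives a = (-2, -4, 0, 4).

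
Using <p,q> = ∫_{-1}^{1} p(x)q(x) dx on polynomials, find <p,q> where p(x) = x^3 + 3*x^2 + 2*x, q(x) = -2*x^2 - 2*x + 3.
<p,q> = 2/15

Expand the product: p(x)·q(x) = -2*x^5 - 8*x^4 - 7*x^3 + 5*x^2 + 6*x.
∫_{-1}^{1} of each monomial x^k gives [2/(k+1) if k even, 0 if k odd]. Integrating term-by-term (or equivalently evaluating the antiderivative F(x) = -x^6/3 - 8*x^5/5 - 7*x^4/4 + 5*x^3/3 + 3*x^2 at the endpoints):
  F(1) − F(−1) = 59/60 − (17/20) = 2/15.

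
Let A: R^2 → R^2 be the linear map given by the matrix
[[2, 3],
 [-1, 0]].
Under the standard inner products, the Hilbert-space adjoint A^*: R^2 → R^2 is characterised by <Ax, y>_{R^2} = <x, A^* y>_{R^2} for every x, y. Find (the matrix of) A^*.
A^* = A^T =
[[2, -1],
 [3, 0]]

For real matrices with standard dot products, the defining identity <Ax, y> = <x, A^* y> gives (Ax)^T y = x^T (A^*) y, i.e. x^T A^T y = x^T (A^*) y. Since this holds for all x, y, we must have A^* = A^T. Therefore
A^* =
[[2, -1],
 [3, 0]].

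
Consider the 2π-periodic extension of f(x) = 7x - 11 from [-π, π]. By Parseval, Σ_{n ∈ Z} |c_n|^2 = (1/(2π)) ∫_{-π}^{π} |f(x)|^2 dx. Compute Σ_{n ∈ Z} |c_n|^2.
Σ |c_n|^2 = 49π^2/3 + 121

Expand and integrate term by term over [-π, π]:
  ∫ (7x)^2 dx = 49·(2π^3/3); ∫ 2·7·(-11)·x dx = 0 (odd integrand); ∫ (-11)^2 dx = 121·2π.
So (1/(2π)) ∫_{-π}^{π} (7x - 11)^2 dx = 49π^2/3 + 121 = 49π^2/3 + 121.
Parseval ⇒ Σ |c_n|^2 = 49π^2/3 + 121.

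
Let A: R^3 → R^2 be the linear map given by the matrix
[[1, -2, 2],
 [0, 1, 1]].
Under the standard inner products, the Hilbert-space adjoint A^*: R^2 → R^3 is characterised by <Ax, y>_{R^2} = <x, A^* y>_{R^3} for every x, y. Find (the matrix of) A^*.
A^* = A^T =
[[1, 0],
 [-2, 1],
 [2, 1]]

For real matrices with standard dot products, the defining identity <Ax, y> = <x, A^* y> gives (Ax)^T y = x^T (A^*) y, i.e. x^T A^T y = x^T (A^*) y. Since this holds for all x, y, we must have A^* = A^T. Therefore
A^* =
[[1, 0],
 [-2, 1],
 [2, 1]].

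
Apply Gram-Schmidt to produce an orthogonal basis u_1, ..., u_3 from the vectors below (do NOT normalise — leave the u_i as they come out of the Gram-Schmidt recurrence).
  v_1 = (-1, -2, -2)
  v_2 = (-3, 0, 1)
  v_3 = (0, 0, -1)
Orthogonal basis:
  u_1 = (-1, -2, -2)
  u_2 = (-26/9, 2/9, 11/9)
  u_3 = (-12/89, 42/89, -36/89)

Apply the Gram-Schmidt recurrence
  u_1 = v_1
  u_i = v_i − Σ_{j<i} ((v_i · u_j) / (u_j · u_j)) · u_j.

Step by step this gives:
  u_1 = (-1, -2, -2)
  u_2 = (-26/9, 2/9, 11/9)
  u_3 = (-12/89, 42/89, -36/89)

Orthogonality check:
  u_2 · u_1 = 0 (should be 0)
  u_3 · u_1 = 0 (should be 0)
  u_3 · u_2 = 0 (should be 0)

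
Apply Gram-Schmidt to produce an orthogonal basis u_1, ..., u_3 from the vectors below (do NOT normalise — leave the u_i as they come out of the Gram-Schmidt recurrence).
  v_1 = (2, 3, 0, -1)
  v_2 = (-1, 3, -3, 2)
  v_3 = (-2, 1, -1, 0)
Orthogonal basis:
  u_1 = (2, 3, 0, -1)
  u_2 = (-12/7, 27/14, -3, 33/14)
  u_3 = (-13/11, 5/11, 2/11, -1)

Apply the Gram-Schmidt recurrence
  u_1 = v_1
  u_i = v_i − Σ_{j<i} ((v_i · u_j) / (u_j · u_j)) · u_j.

Step by step this gives:
  u_1 = (2, 3, 0, -1)
  u_2 = (-12/7, 27/14, -3, 33/14)
  u_3 = (-13/11, 5/11, 2/11, -1)

Orthogonality check:
  u_2 · u_1 = 0 (should be 0)
  u_3 · u_1 = 0 (should be 0)
  u_3 · u_2 = 0 (should be 0)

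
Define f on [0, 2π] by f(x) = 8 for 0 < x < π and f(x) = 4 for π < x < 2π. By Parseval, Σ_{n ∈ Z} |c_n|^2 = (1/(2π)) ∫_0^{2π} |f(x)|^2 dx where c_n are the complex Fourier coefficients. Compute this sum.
Σ |c_n|^2 = 40

Parseval equates the L^2 energy of f (normalised by 1/(2π)) with the ℓ^2 sum of its Fourier coefficients: (1/(2π)) ∫_0^{2π} |f|^2 = Σ |c_n|^2.
Compute the left side: (1/(2π)) [∫_0^π 8^2 dx + ∫_π^{2π} 4^2 dx] = (1/(2π)) · (64π + 16π) = (64 + 16)/2 = 40.
So Σ_{n ∈ Z} |c_n|^2 = 40.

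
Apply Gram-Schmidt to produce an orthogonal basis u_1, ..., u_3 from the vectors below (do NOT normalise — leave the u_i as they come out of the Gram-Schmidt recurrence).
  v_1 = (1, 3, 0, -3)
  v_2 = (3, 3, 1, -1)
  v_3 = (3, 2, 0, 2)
Orthogonal basis:
  u_1 = (1, 3, 0, -3)
  u_2 = (42/19, 12/19, 1, 26/19)
  u_3 = (-6/155, 109/155, -202/155, 107/155)

Apply the Gram-Schmidt recurrence
  u_1 = v_1
  u_i = v_i − Σ_{j<i} ((v_i · u_j) / (u_j · u_j)) · u_j.

Step by step this gives:
  u_1 = (1, 3, 0, -3)
  u_2 = (42/19, 12/19, 1, 26/19)
  u_3 = (-6/155, 109/155, -202/155, 107/155)

Orthogonality check:
  u_2 · u_1 = 0 (should be 0)
  u_3 · u_1 = 0 (should be 0)
  u_3 · u_2 = 0 (should be 0)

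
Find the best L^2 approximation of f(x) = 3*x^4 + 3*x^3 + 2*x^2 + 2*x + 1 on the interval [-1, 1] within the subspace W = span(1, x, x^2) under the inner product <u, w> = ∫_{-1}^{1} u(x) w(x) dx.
g(x) = 32*x^2/7 + 19*x/5 + 26/35

The best approximation g ∈ W is the orthogonal projection of f onto W. Writing g = a_0 + a_1 x + a_2 x^2, the coefficients solve the normal equations G · a = b where
  G_{ij} = <φ_i, φ_j> and b_i = <f, φ_i>, with φ_0 = 1, φ_1 = x, φ_2 = x^2.
G =
  [2, 0, 2/3]
  [0, 2/3, 0]
  [2/3, 0, 2/5],
b = (68/15, 38/15, 244/105).
Solving gives a_0 = 26/35, a_1 = 19/5, a_2 = 32/7, so
  g(x) = 32*x^2/7 + 19*x/5 + 26/35.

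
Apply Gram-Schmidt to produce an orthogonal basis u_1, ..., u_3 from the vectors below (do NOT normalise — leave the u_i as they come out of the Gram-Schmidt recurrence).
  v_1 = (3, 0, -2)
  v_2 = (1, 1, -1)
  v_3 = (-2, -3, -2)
Orthogonal basis:
  u_1 = (3, 0, -2)
  u_2 = (-2/13, 1, -3/13)
  u_3 = (-13/7, -13/14, -39/14)

Apply the Gram-Schmidt recurrence
  u_1 = v_1
  u_i = v_i − Σ_{j<i} ((v_i · u_j) / (u_j · u_j)) · u_j.

Step by step this gives:
  u_1 = (3, 0, -2)
  u_2 = (-2/13, 1, -3/13)
  u_3 = (-13/7, -13/14, -39/14)

Orthogonality check:
  u_2 · u_1 = 0 (should be 0)
  u_3 · u_1 = 0 (should be 0)
  u_3 · u_2 = 0 (should be 0)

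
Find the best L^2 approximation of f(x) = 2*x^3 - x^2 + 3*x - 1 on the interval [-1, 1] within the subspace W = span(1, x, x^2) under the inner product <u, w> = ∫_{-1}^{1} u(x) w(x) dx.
g(x) = -x^2 + 21*x/5 - 1

The best approximation g ∈ W is the orthogonal projection of f onto W. Writing g = a_0 + a_1 x + a_2 x^2, the coefficients solve the normal equations G · a = b where
  G_{ij} = <φ_i, φ_j> and b_i = <f, φ_i>, with φ_0 = 1, φ_1 = x, φ_2 = x^2.
G =
  [2, 0, 2/3]
  [0, 2/3, 0]
  [2/3, 0, 2/5],
b = (-8/3, 14/5, -16/15).
Solving gives a_0 = -1, a_1 = 21/5, a_2 = -1, so
  g(x) = -x^2 + 21*x/5 - 1.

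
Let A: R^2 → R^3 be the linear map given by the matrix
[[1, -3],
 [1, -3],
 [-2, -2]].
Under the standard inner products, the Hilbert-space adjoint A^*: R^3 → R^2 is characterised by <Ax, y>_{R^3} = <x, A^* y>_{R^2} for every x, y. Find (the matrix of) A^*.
A^* = A^T =
[[1, 1, -2],
 [-3, -3, -2]]

For real matrices with standard dot products, the defining identity <Ax, y> = <x, A^* y> gives (Ax)^T y = x^T (A^*) y, i.e. x^T A^T y = x^T (A^*) y. Since this holds for all x, y, we must have A^* = A^T. Therefore
A^* =
[[1, 1, -2],
 [-3, -3, -2]].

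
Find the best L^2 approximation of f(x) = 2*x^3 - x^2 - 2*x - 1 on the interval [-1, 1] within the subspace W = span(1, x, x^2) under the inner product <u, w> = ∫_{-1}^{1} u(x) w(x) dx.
g(x) = -x^2 - 4*x/5 - 1

The best approximation g ∈ W is the orthogonal projection of f onto W. Writing g = a_0 + a_1 x + a_2 x^2, the coefficients solve the normal equations G · a = b where
  G_{ij} = <φ_i, φ_j> and b_i = <f, φ_i>, with φ_0 = 1, φ_1 = x, φ_2 = x^2.
G =
  [2, 0, 2/3]
  [0, 2/3, 0]
  [2/3, 0, 2/5],
b = (-8/3, -8/15, -16/15).
Solving gives a_0 = -1, a_1 = -4/5, a_2 = -1, so
  g(x) = -x^2 - 4*x/5 - 1.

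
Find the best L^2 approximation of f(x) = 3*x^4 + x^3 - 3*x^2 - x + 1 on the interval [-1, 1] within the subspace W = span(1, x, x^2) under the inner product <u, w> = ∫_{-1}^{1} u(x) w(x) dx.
g(x) = -3*x^2/7 - 2*x/5 + 26/35

The best approximation g ∈ W is the orthogonal projection of f onto W. Writing g = a_0 + a_1 x + a_2 x^2, the coefficients solve the normal equations G · a = b where
  G_{ij} = <φ_i, φ_j> and b_i = <f, φ_i>, with φ_0 = 1, φ_1 = x, φ_2 = x^2.
G =
  [2, 0, 2/3]
  [0, 2/3, 0]
  [2/3, 0, 2/5],
b = (6/5, -4/15, 34/105).
Solving gives a_0 = 26/35, a_1 = -2/5, a_2 = -3/7, so
  g(x) = -3*x^2/7 - 2*x/5 + 26/35.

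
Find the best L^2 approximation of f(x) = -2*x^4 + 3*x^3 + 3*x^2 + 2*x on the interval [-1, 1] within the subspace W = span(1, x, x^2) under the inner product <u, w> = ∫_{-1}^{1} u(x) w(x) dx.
g(x) = 9*x^2/7 + 19*x/5 + 6/35

The best approximation g ∈ W is the orthogonal projection of f onto W. Writing g = a_0 + a_1 x + a_2 x^2, the coefficients solve the normal equations G · a = b where
  G_{ij} = <φ_i, φ_j> and b_i = <f, φ_i>, with φ_0 = 1, φ_1 = x, φ_2 = x^2.
G =
  [2, 0, 2/3]
  [0, 2/3, 0]
  [2/3, 0, 2/5],
b = (6/5, 38/15, 22/35).
Solving gives a_0 = 6/35, a_1 = 19/5, a_2 = 9/7, so
  g(x) = 9*x^2/7 + 19*x/5 + 6/35.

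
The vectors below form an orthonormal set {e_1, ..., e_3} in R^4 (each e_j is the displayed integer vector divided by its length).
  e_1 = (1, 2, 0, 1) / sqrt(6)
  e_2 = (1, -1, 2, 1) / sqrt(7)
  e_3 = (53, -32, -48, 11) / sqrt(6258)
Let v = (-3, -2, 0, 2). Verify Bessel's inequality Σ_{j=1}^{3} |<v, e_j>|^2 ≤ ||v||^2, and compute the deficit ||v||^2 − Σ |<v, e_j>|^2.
Σ |<v, e_j>|^2 = 769/149; ||v||^2 = 17; deficit = 1764/149

Write each e_j = u_j / sqrt(<u_j, u_j>) where u_j is the displayed integer vector. Then <v, e_j> = <v, u_j> / sqrt(<u_j, u_j>), so |<v, e_j>|^2 = <v, u_j>^2 / <u_j, u_j>.
Coefficients: <v, e_1> = -5/sqrt(6), <v, e_2> = 1/sqrt(7), <v, e_3> = -73/sqrt(6258).
Square and sum: Σ |<v, e_j>|^2 = 769/149.
Compute ||v||^2 = v·v = 17.
Deficit = 17 − 769/149 = 1764/149 ≥ 0, confirming Bessel's inequality. (The deficit equals ||v − Σ <v,e_j> e_j||^2, the squared distance from v to span{e_j}.)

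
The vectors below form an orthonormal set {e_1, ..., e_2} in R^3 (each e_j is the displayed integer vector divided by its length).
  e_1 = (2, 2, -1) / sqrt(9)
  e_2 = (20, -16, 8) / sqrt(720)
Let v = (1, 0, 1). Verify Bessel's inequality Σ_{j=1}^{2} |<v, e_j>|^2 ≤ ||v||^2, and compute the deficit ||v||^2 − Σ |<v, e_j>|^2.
Σ |<v, e_j>|^2 = 6/5; ||v||^2 = 2; deficit = 4/5

Write each e_j = u_j / sqrt(<u_j, u_j>) where u_j is the displayed integer vector. Then <v, e_j> = <v, u_j> / sqrt(<u_j, u_j>), so |<v, e_j>|^2 = <v, u_j>^2 / <u_j, u_j>.
Coefficients: <v, e_1> = 1/sqrt(9), <v, e_2> = 28/sqrt(720).
Square and sum: Σ |<v, e_j>|^2 = 6/5.
Compute ||v||^2 = v·v = 2.
Deficit = 2 − 6/5 = 4/5 ≥ 0, confirming Bessel's inequality. (The deficit equals ||v − Σ <v,e_j> e_j||^2, the squared distance from v to span{e_j}.)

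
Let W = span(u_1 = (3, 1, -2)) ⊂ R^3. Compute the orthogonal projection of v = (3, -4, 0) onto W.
proj_W(v) = (15/14, 5/14, -5/7)

Set up U = [u_1 | ... | u_1] ∈ R^(3×1). The projector onto W = col(U) is P = U (U^T U)^(-1) U^T.
Compute U^T U =
  [14],
and U^T v = (5).
Solve U^T U · c = U^T v for the coefficients: c = (5/14). The projection is proj_W(v) = U c.
Check: (v - proj_W(v)) · u_1 = 0  (should be 0).
Result: proj_W(v) = (15/14, 5/14, -5/7).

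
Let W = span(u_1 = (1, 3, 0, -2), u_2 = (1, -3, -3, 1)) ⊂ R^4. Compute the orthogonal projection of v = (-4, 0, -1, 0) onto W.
proj_W(v) = (-4/5, -3/5, 9/10, 7/10)

Set up U = [u_1 | ... | u_2] ∈ R^(4×2). The projector onto W = col(U) is P = U (U^T U)^(-1) U^T.
Compute U^T U =
  [14, -10]
  [-10, 20],
and U^T v = (-4, -1).
Solve U^T U · c = U^T v for the coefficients: c = (-1/2, -3/10). The projection is proj_W(v) = U c.
Check: (v - proj_W(v)) · u_1 = 0  (should be 0).
Check: (v - proj_W(v)) · u_2 = 0  (should be 0).
Result: proj_W(v) = (-4/5, -3/5, 9/10, 7/10).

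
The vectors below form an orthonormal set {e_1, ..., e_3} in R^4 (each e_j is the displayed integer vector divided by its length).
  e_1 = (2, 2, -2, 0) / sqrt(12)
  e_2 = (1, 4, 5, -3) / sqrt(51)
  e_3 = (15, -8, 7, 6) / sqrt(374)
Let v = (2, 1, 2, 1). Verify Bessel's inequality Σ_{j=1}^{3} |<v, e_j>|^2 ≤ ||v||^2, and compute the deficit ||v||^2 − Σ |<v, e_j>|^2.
Σ |<v, e_j>|^2 = 92/11; ||v||^2 = 10; deficit = 18/11

Write each e_j = u_j / sqrt(<u_j, u_j>) where u_j is the displayed integer vector. Then <v, e_j> = <v, u_j> / sqrt(<u_j, u_j>), so |<v, e_j>|^2 = <v, u_j>^2 / <u_j, u_j>.
Coefficients: <v, e_1> = 2/sqrt(12), <v, e_2> = 13/sqrt(51), <v, e_3> = 42/sqrt(374).
Square and sum: Σ |<v, e_j>|^2 = 92/11.
Compute ||v||^2 = v·v = 10.
Deficit = 10 − 92/11 = 18/11 ≥ 0, confirming Bessel's inequality. (The deficit equals ||v − Σ <v,e_j> e_j||^2, the squared distance from v to span{e_j}.)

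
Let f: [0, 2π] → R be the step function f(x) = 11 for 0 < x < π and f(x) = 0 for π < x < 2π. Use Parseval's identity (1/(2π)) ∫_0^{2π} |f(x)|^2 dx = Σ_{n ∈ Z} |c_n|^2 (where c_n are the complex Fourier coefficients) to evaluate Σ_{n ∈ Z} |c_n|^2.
Σ |c_n|^2 = 121/2

Parseval equates the L^2 energy of f (normalised by 1/(2π)) with the ℓ^2 sum of its Fourier coefficients: (1/(2π)) ∫_0^{2π} |f|^2 = Σ |c_n|^2.
Compute the left side: (1/(2π)) [∫_0^π 11^2 dx + ∫_π^{2π} 0^2 dx] = (1/(2π)) · (121π + 0π) = (121 + 0)/2 = 121/2.
So Σ_{n ∈ Z} |c_n|^2 = 121/2.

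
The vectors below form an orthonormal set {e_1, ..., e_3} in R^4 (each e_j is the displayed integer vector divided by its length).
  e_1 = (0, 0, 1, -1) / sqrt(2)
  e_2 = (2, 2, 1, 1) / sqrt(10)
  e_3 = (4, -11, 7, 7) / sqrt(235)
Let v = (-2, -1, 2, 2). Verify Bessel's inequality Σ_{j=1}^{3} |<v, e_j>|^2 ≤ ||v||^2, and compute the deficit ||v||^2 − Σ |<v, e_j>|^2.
Σ |<v, e_j>|^2 = 211/47; ||v||^2 = 13; deficit = 400/47

Write each e_j = u_j / sqrt(<u_j, u_j>) where u_j is the displayed integer vector. Then <v, e_j> = <v, u_j> / sqrt(<u_j, u_j>), so |<v, e_j>|^2 = <v, u_j>^2 / <u_j, u_j>.
Coefficients: <v, e_1> = 0/sqrt(2), <v, e_2> = -2/sqrt(10), <v, e_3> = 31/sqrt(235).
Square and sum: Σ |<v, e_j>|^2 = 211/47.
Compute ||v||^2 = v·v = 13.
Deficit = 13 − 211/47 = 400/47 ≥ 0, confirming Bessel's inequality. (The deficit equals ||v − Σ <v,e_j> e_j||^2, the squared distance from v to span{e_j}.)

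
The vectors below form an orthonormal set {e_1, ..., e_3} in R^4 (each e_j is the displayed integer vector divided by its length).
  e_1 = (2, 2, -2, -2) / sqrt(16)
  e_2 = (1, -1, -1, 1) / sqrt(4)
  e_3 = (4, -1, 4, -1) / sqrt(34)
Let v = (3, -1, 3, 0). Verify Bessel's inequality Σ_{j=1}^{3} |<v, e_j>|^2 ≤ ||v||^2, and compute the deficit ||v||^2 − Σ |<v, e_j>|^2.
Σ |<v, e_j>|^2 = 321/17; ||v||^2 = 19; deficit = 2/17

Write each e_j = u_j / sqrt(<u_j, u_j>) where u_j is the displayed integer vector. Then <v, e_j> = <v, u_j> / sqrt(<u_j, u_j>), so |<v, e_j>|^2 = <v, u_j>^2 / <u_j, u_j>.
Coefficients: <v, e_1> = -2/sqrt(16), <v, e_2> = 1/sqrt(4), <v, e_3> = 25/sqrt(34).
Square and sum: Σ |<v, e_j>|^2 = 321/17.
Compute ||v||^2 = v·v = 19.
Deficit = 19 − 321/17 = 2/17 ≥ 0, confirming Bessel's inequality. (The deficit equals ||v − Σ <v,e_j> e_j||^2, the squared distance from v to span{e_j}.)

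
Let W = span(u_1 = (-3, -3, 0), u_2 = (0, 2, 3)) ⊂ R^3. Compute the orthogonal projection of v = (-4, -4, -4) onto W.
proj_W(v) = (-32/11, -56/11, -36/11)

Set up U = [u_1 | ... | u_2] ∈ R^(3×2). The projector onto W = col(U) is P = U (U^T U)^(-1) U^T.
Compute U^T U =
  [18, -6]
  [-6, 13],
and U^T v = (24, -20).
Solve U^T U · c = U^T v for the coefficients: c = (32/33, -12/11). The projection is proj_W(v) = U c.
Check: (v - proj_W(v)) · u_1 = 0  (should be 0).
Check: (v - proj_W(v)) · u_2 = 0  (should be 0).
Result: proj_W(v) = (-32/11, -56/11, -36/11).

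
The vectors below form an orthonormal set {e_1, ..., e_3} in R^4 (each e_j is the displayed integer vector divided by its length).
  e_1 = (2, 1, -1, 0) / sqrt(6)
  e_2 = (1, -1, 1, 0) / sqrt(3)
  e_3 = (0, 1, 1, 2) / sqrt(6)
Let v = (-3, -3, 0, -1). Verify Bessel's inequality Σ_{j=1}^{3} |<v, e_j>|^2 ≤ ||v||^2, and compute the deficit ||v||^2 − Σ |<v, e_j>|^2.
Σ |<v, e_j>|^2 = 53/3; ||v||^2 = 19; deficit = 4/3

Write each e_j = u_j / sqrt(<u_j, u_j>) where u_j is the displayed integer vector. Then <v, e_j> = <v, u_j> / sqrt(<u_j, u_j>), so |<v, e_j>|^2 = <v, u_j>^2 / <u_j, u_j>.
Coefficients: <v, e_1> = -9/sqrt(6), <v, e_2> = 0/sqrt(3), <v, e_3> = -5/sqrt(6).
Square and sum: Σ |<v, e_j>|^2 = 53/3.
Compute ||v||^2 = v·v = 19.
Deficit = 19 − 53/3 = 4/3 ≥ 0, confirming Bessel's inequality. (The deficit equals ||v − Σ <v,e_j> e_j||^2, the squared distance from v to span{e_j}.)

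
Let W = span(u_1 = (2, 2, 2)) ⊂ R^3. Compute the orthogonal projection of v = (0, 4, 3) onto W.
proj_W(v) = (7/3, 7/3, 7/3)

Set up U = [u_1 | ... | u_1] ∈ R^(3×1). The projector onto W = col(U) is P = U (U^T U)^(-1) U^T.
Compute U^T U =
  [12],
and U^T v = (14).
Solve U^T U · c = U^T v for the coefficients: c = (7/6). The projection is proj_W(v) = U c.
Check: (v - proj_W(v)) · u_1 = 0  (should be 0).
Result: proj_W(v) = (7/3, 7/3, 7/3).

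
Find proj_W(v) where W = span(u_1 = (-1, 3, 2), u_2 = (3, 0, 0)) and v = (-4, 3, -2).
proj_W(v) = (-4, 15/13, 10/13)

Set up U = [u_1 | ... | u_2] ∈ R^(3×2). The projector onto W = col(U) is P = U (U^T U)^(-1) U^T.
Compute U^T U =
  [14, -3]
  [-3, 9],
and U^T v = (9, -12).
Solve U^T U · c = U^T v for the coefficients: c = (5/13, -47/39). The projection is proj_W(v) = U c.
Check: (v - proj_W(v)) · u_1 = 0  (should be 0).
Check: (v - proj_W(v)) · u_2 = 0  (should be 0).
Result: proj_W(v) = (-4, 15/13, 10/13).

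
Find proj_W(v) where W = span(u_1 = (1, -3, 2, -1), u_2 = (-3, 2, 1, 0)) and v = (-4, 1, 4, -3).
proj_W(v) = (-712/161, 50/161, 662/161, -26/23)

Set up U = [u_1 | ... | u_2] ∈ R^(4×2). The projector onto W = col(U) is P = U (U^T U)^(-1) U^T.
Compute U^T U =
  [15, -7]
  [-7, 14],
and U^T v = (4, 18).
Solve U^T U · c = U^T v for the coefficients: c = (26/23, 298/161). The projection is proj_W(v) = U c.
Check: (v - proj_W(v)) · u_1 = 0  (should be 0).
Check: (v - proj_W(v)) · u_2 = 0  (should be 0).
Result: proj_W(v) = (-712/161, 50/161, 662/161, -26/23).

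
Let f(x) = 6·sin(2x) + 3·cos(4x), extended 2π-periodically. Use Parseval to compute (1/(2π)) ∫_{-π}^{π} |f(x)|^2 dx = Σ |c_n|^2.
Σ |c_n|^2 = 45/2

Expand |f|^2 and use orthogonality of {sin(nx), cos(mx)} on [-π, π]:
  ∫_{-π}^{π} sin(nx)^2 dx = π, ∫ cos(mx)^2 dx = π, and cross terms integrate to 0.
So ∫_{-π}^{π} f(x)^2 dx = 6^2 · π + 3^2 · π = (36 + 9)π.
Divide by 2π: (36 + 9)/2 = 45/2.
By Parseval, this equals Σ |c_n|^2.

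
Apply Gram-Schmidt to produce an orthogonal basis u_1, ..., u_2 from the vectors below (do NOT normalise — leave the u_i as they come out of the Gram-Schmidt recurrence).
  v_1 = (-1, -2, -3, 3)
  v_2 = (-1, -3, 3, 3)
Orthogonal basis:
  u_1 = (-1, -2, -3, 3)
  u_2 = (-16/23, -55/23, 90/23, 48/23)

Apply the Gram-Schmidt recurrence
  u_1 = v_1
  u_i = v_i − Σ_{j<i} ((v_i · u_j) / (u_j · u_j)) · u_j.

Step by step this gives:
  u_1 = (-1, -2, -3, 3)
  u_2 = (-16/23, -55/23, 90/23, 48/23)

Orthogonality check:
  u_2 · u_1 = 0 (should be 0)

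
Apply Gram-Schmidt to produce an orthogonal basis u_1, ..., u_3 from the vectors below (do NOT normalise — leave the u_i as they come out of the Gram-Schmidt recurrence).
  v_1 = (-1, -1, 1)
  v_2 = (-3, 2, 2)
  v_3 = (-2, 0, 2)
Orthogonal basis:
  u_1 = (-1, -1, 1)
  u_2 = (-2, 3, 1)
  u_3 = (4/21, 1/21, 5/21)

Apply the Gram-Schmidt recurrence
  u_1 = v_1
  u_i = v_i − Σ_{j<i} ((v_i · u_j) / (u_j · u_j)) · u_j.

Step by step this gives:
  u_1 = (-1, -1, 1)
  u_2 = (-2, 3, 1)
  u_3 = (4/21, 1/21, 5/21)

Orthogonality check:
  u_2 · u_1 = 0 (should be 0)
  u_3 · u_1 = 0 (should be 0)
  u_3 · u_2 = 0 (should be 0)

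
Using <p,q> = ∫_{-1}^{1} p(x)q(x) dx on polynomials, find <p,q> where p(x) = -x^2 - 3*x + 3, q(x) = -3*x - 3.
<p,q> = -10

Expand the product: p(x)·q(x) = 3*x^3 + 12*x^2 - 9.
∫_{-1}^{1} of each monomial x^k gives [2/(k+1) if k even, 0 if k odd]. Integrating term-by-term (or equivalently evaluating the antiderivative F(x) = 3*x^4/4 + 4*x^3 - 9*x at the endpoints):
  F(1) − F(−1) = -17/4 − (23/4) = -10.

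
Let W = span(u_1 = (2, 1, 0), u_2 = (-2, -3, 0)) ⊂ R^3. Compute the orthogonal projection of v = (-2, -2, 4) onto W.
proj_W(v) = (-2, -2, 0)

Set up U = [u_1 | ... | u_2] ∈ R^(3×2). The projector onto W = col(U) is P = U (U^T U)^(-1) U^T.
Compute U^T U =
  [5, -7]
  [-7, 13],
and U^T v = (-6, 10).
Solve U^T U · c = U^T v for the coefficients: c = (-1/2, 1/2). The projection is proj_W(v) = U c.
Check: (v - proj_W(v)) · u_1 = 0  (should be 0).
Check: (v - proj_W(v)) · u_2 = 0  (should be 0).
Result: proj_W(v) = (-2, -2, 0).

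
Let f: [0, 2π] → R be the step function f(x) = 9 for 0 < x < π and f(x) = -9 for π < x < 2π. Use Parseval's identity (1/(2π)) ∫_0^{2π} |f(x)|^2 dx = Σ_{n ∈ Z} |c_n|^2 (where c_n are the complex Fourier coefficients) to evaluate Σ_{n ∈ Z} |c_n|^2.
Σ |c_n|^2 = 81

Parseval equates the L^2 energy of f (normalised by 1/(2π)) with the ℓ^2 sum of its Fourier coefficients: (1/(2π)) ∫_0^{2π} |f|^2 = Σ |c_n|^2.
Compute the left side: (1/(2π)) [∫_0^π 9^2 dx + ∫_π^{2π} (-9)^2 dx] = (1/(2π)) · (81π + 81π) = (81 + 81)/2 = 81.
So Σ_{n ∈ Z} |c_n|^2 = 81.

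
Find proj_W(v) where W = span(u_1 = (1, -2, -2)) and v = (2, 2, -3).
proj_W(v) = (4/9, -8/9, -8/9)

Set up U = [u_1 | ... | u_1] ∈ R^(3×1). The projector onto W = col(U) is P = U (U^T U)^(-1) U^T.
Compute U^T U =
  [9],
and U^T v = (4).
Solve U^T U · c = U^T v for the coefficients: c = (4/9). The projection is proj_W(v) = U c.
Check: (v - proj_W(v)) · u_1 = 0  (should be 0).
Result: proj_W(v) = (4/9, -8/9, -8/9).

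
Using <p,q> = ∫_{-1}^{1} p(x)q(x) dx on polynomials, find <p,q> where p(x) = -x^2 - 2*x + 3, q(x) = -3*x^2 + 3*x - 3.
<p,q> = -124/5

Expand the product: p(x)·q(x) = 3*x^4 + 3*x^3 - 12*x^2 + 15*x - 9.
∫_{-1}^{1} of each monomial x^k gives [2/(k+1) if k even, 0 if k odd]. Integrating term-by-term (or equivalently evaluating the antiderivative F(x) = 3*x^5/5 + 3*x^4/4 - 4*x^3 + 15*x^2/2 - 9*x at the endpoints):
  F(1) − F(−1) = -83/20 − (413/20) = -124/5.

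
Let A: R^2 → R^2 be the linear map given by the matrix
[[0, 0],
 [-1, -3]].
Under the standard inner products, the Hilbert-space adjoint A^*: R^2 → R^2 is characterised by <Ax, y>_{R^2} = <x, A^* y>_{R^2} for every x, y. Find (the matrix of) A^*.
A^* = A^T =
[[0, -1],
 [0, -3]]

For real matrices with standard dot products, the defining identity <Ax, y> = <x, A^* y> gives (Ax)^T y = x^T (A^*) y, i.e. x^T A^T y = x^T (A^*) y. Since this holds for all x, y, we must have A^* = A^T. Therefore
A^* =
[[0, -1],
 [0, -3]].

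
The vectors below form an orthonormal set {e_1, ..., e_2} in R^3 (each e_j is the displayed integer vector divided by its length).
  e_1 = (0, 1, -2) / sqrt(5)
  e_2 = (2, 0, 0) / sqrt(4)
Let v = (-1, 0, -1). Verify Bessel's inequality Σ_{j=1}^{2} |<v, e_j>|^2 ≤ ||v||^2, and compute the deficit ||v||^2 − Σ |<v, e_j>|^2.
Σ |<v, e_j>|^2 = 9/5; ||v||^2 = 2; deficit = 1/5

Write each e_j = u_j / sqrt(<u_j, u_j>) where u_j is the displayed integer vector. Then <v, e_j> = <v, u_j> / sqrt(<u_j, u_j>), so |<v, e_j>|^2 = <v, u_j>^2 / <u_j, u_j>.
Coefficients: <v, e_1> = 2/sqrt(5), <v, e_2> = -2/sqrt(4).
Square and sum: Σ |<v, e_j>|^2 = 9/5.
Compute ||v||^2 = v·v = 2.
Deficit = 2 − 9/5 = 1/5 ≥ 0, confirming Bessel's inequality. (The deficit equals ||v − Σ <v,e_j> e_j||^2, the squared distance from v to span{e_j}.)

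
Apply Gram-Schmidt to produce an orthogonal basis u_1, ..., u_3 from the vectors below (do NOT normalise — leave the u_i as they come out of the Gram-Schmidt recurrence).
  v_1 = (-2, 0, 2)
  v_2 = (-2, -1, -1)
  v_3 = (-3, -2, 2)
Orthogonal basis:
  u_1 = (-2, 0, 2)
  u_2 = (-3/2, -1, -3/2)
  u_3 = (5/11, -15/11, 5/11)

Apply the Gram-Schmidt recurrence
  u_1 = v_1
  u_i = v_i − Σ_{j<i} ((v_i · u_j) / (u_j · u_j)) · u_j.

Step by step this gives:
  u_1 = (-2, 0, 2)
  u_2 = (-3/2, -1, -3/2)
  u_3 = (5/11, -15/11, 5/11)

Orthogonality check:
  u_2 · u_1 = 0 (should be 0)
  u_3 · u_1 = 0 (should be 0)
  u_3 · u_2 = 0 (should be 0)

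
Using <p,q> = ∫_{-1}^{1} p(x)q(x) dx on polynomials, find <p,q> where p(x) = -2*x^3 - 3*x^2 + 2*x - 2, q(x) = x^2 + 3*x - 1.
<p,q> = 76/15

Expand the product: p(x)·q(x) = -2*x^5 - 9*x^4 - 5*x^3 + 7*x^2 - 8*x + 2.
∫_{-1}^{1} of each monomial x^k gives [2/(k+1) if k even, 0 if k odd]. Integrating term-by-term (or equivalently evaluating the antiderivative F(x) = -x^6/3 - 9*x^5/5 - 5*x^4/4 + 7*x^3/3 - 4*x^2 + 2*x at the endpoints):
  F(1) − F(−1) = -61/20 − (-487/60) = 76/15.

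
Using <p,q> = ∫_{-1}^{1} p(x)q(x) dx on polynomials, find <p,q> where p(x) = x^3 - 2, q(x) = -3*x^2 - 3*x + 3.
<p,q> = -46/5

Expand the product: p(x)·q(x) = -3*x^5 - 3*x^4 + 3*x^3 + 6*x^2 + 6*x - 6.
∫_{-1}^{1} of each monomial x^k gives [2/(k+1) if k even, 0 if k odd]. Integrating term-by-term (or equivalently evaluating the antiderivative F(x) = -x^6/2 - 3*x^5/5 + 3*x^4/4 + 2*x^3 + 3*x^2 - 6*x at the endpoints):
  F(1) − F(−1) = -27/20 − (157/20) = -46/5.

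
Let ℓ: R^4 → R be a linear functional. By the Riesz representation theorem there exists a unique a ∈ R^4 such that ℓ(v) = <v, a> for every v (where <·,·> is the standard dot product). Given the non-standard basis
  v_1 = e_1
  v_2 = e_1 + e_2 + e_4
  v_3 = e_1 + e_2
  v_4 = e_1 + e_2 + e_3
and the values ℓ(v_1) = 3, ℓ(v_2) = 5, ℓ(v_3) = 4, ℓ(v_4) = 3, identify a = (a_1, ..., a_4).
a = (3, 1, -1, 1)

Write a = (a_1, ..., a_4) in the standard basis. For each basis vector v_i, ℓ(v_i) = <v_i, a> is a linear equation in the a_j's. Collect the n equations into a matrix system V a = ℓ, where row i of V is v_i (expressed in the standard basis). Since V is invertible (lower-triangular with 1s on the diagonal, up to permutation), solve by back-substitution:
  V =
[[1, 0, 0, 0],
 [1, 1, 0, 1],
 [1, 1, 0, 0],
 [1, 1, 1, 0]]
  V a = (3, 5, 4, 3)
Solving gives a = (3, 1, -1, 1).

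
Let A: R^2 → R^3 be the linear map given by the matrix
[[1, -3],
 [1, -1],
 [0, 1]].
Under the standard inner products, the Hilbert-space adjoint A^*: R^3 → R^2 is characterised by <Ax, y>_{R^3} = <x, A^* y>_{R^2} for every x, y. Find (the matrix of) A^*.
A^* = A^T =
[[1, 1, 0],
 [-3, -1, 1]]

For real matrices with standard dot products, the defining identity <Ax, y> = <x, A^* y> gives (Ax)^T y = x^T (A^*) y, i.e. x^T A^T y = x^T (A^*) y. Since this holds for all x, y, we must have A^* = A^T. Therefore
A^* =
[[1, 1, 0],
 [-3, -1, 1]].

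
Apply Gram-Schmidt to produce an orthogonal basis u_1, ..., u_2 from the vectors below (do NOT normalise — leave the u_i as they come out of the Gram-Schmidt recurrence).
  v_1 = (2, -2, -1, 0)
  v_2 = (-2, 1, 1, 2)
Orthogonal basis:
  u_1 = (2, -2, -1, 0)
  u_2 = (-4/9, -5/9, 2/9, 2)

Apply the Gram-Schmidt recurrence
  u_1 = v_1
  u_i = v_i − Σ_{j<i} ((v_i · u_j) / (u_j · u_j)) · u_j.

Step by step this gives:
  u_1 = (2, -2, -1, 0)
  u_2 = (-4/9, -5/9, 2/9, 2)

Orthogonality check:
  u_2 · u_1 = 0 (should be 0)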